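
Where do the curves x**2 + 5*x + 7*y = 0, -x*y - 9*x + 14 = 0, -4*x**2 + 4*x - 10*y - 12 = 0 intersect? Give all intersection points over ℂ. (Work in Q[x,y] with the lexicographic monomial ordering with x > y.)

Compute a lex Gröbner basis by Buchberger's algorithm.
f_1 = x**2 + 5*x + 7*y, LT = x**2.
f_2 = -x*y - 9*x + 14, LT = x*y.
f_3 = -4*x**2 + 4*x - 10*y - 12, LT = x**2.

S(f_1,f_2): lcm = x**2*y. S = -9*x**2 + 5*x*y + 14*x + 7*y**2.
  leading term x**2: subtract (-9)·f_1 from -9*x**2 + 5*x*y + 14*x + 7*y**2 → 5*x*y + 59*x + 7*y**2 + 63*y
  leading term x*y: subtract (-5)·f_2 from 5*x*y + 59*x + 7*y**2 + 63*y → 14*x + 7*y**2 + 63*y + 70
  leading term x: no divisor's leading term divides it; move 14*x to the remainder.
  leading term y**2: no divisor's leading term divides it; move 7*y**2 to the remainder.
  leading term y: no divisor's leading term divides it; move 63*y to the remainder.
  leading term 1: no divisor's leading term divides it; move 70 to the remainder.
  remainder 14*x + 7*y**2 + 63*y + 70 ≠ 0; add h_4 = 14*x + 7*y**2 + 63*y + 70 to the basis.

S(f_1,f_3): lcm = x**2. S = 6*x + 9/2*y - 3.
  leading term x: subtract (3/7)·h_4 from 6*x + 9/2*y - 3 → -3*y**2 - 45/2*y - 33
  leading term y**2: no divisor's leading term divides it; move -3*y**2 to the remainder.
  leading term y: no divisor's leading term divides it; move -45/2*y to the remainder.
  leading term 1: no divisor's leading term divides it; move -33 to the remainder.
  remainder -3*y**2 - 45/2*y - 33 ≠ 0; add h_5 = -3*y**2 - 45/2*y - 33 to the basis.

S(f_2,f_3): lcm = x**2*y. S = 9*x**2 + x*y - 14*x - 5/2*y**2 - 3*y.
  leading term x**2: subtract (9)·f_1 from 9*x**2 + x*y - 14*x - 5/2*y**2 - 3*y → x*y - 59*x - 5/2*y**2 - 66*y
  leading term x*y: subtract (-1)·f_2 from x*y - 59*x - 5/2*y**2 - 66*y → -68*x - 5/2*y**2 - 66*y + 14
  leading term x: subtract (-34/7)·h_4 from -68*x - 5/2*y**2 - 66*y + 14 → 63/2*y**2 + 240*y + 354
  leading term y**2: subtract (-21/2)·h_5 from 63/2*y**2 + 240*y + 354 → 15/4*y + 15/2
  leading term y: no divisor's leading term divides it; move 15/4*y to the remainder.
  leading term 1: no divisor's leading term divides it; move 15/2 to the remainder.
  remainder 15/4*y + 15/2 ≠ 0; add h_6 = 15/4*y + 15/2 to the basis.

The other S-polynomials (S(f_1,h_4), S(f_2,h_4), S(f_3,h_4), S(f_1,h_5), S(f_2,h_5), S(f_3,h_5), S(h_4,h_5), S(f_1,h_6), S(f_2,h_6), S(f_3,h_6), S(h_4,h_6), S(h_5,h_6)) all reduce to 0 modulo the current basis, so we have a Gröbner basis.
Inter-reduce: drop elements whose leading term is divisible by another's, tail-reduce, and make monic.
Reduced Gröbner basis: {x - 2, y + 2}.

The lex basis is triangular: the last element involves only y. Solving y + 2 = 0 gives y ∈ {-2}; substituting each value into the earlier elements determines the remaining variables.
  y = -2: the earlier basis element becomes x - 2 = 0, giving x = 2 — point (2, -2).

{(2, -2)}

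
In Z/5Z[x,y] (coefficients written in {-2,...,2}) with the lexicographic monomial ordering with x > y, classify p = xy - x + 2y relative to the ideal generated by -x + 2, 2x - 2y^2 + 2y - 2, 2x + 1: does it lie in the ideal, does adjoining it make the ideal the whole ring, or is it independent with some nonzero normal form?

First compute the reduced Gröbner basis of I by Buchberger's algorithm.
f_1 = -x + 2, LT = x.
f_2 = 2x - 2y^2 + 2y - 2, LT = x.
f_3 = 2x + 1, LT = x.

S(f_1,f_2): lcm = x. S = y^2 - y - 1.
  reduce S modulo (f_1, f_2, f_3):
  remainder y^2 - y - 1 ≠ 0; add h_4 = y^2 - y - 1 to the basis.

The other S-polynomials (S(f_1,f_3), S(f_2,f_3), S(f_1,h_4), S(f_2,h_4), S(f_3,h_4)) all reduce to 0 modulo the current basis, so we have a Gröbner basis.
Inter-reduce: drop elements whose leading term is divisible by another's, tail-reduce, and make monic.
Reduced Gröbner basis: {x - 2, y^2 - y - 1}.
Label its elements g_1 = x - 2, g_2 = y^2 - y - 1.

Reduce p = xy - x + 2y modulo G:
  leading term xy: subtract (y)·g_1 from xy - x + 2y → -x - y
  leading term x: subtract (-1)·g_1 from -x - y → -y - 2
  leading term y: no divisor's leading term divides it; move -y to the remainder.
  leading term 1: no divisor's leading term divides it; move -2 to the remainder.
  normal form = -y - 2.
The normal form is nonzero, so p ∉ I. Since p minus its normal form lies in I, I + (p) = I + (r) where r = -y - 2; decide whether this ideal is the whole ring.
Run Buchberger on G together with r (pairs among the g_i already reduce to 0 since G is a Gröbner basis):
g_1 = x - 2, LT = x.
g_2 = y^2 - y - 1, LT = y^2.
r = -y - 2, LT = y.

The S-polynomials (S(g_1,g_2), S(g_1,r), S(g_2,r)) all reduce to 0 modulo the current basis, so we have a Gröbner basis.
Inter-reduce: drop elements whose leading term is divisible by another's, tail-reduce, and make monic.
Reduced Gröbner basis: {x - 2, y + 2}.
The reduced Gröbner basis of I + (p) is {x - 2, y + 2} ≠ {1}, a proper ideal, so the enlarged system stays consistent: p is independent of I, with normal form -y - 2.

xy - x + 2y is independent of I; its normal form modulo I is -y - 2.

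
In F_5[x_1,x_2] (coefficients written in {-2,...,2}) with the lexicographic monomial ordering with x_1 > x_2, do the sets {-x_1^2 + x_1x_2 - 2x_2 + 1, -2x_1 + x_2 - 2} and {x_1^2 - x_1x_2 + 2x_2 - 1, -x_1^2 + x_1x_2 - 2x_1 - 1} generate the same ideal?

No, the ideals differ.

Two ideals are equal iff their reduced Gröbner bases coincide (the reduced basis is unique for a fixed ordering).
Buchberger on the first generating set:
f_1 = -x_1^2 + x_1x_2 - 2x_2 + 1, LT = x_1^2.
f_2 = -2x_1 + x_2 - 2, LT = x_1.

S(f_1,f_2): lcm = x_1^2. S = 2x_1x_2 - x_1 + 2x_2 - 1.
  leading term x_1x_2: subtract (-x_2)·f_2 from 2x_1x_2 - x_1 + 2x_2 - 1 → -x_1 + x_2^2 - 1
  leading term x_1: subtract (-2)·f_2 from -x_1 + x_2^2 - 1 → x_2^2 + 2x_2
  leading term x_2^2: no divisor's leading term divides it; move x_2^2 to the remainder.
  leading term x_2: no divisor's leading term divides it; move 2x_2 to the remainder.
  remainder x_2^2 + 2x_2 ≠ 0; add g_3 = x_2^2 + 2x_2 to the basis.

S(f_1,g_3): leading monomials are coprime, so the S-polynomial reduces to 0 (Buchberger's first criterion).
S(f_2,g_3): leading monomials are coprime, so the S-polynomial reduces to 0 (Buchberger's first criterion).
Every S-polynomial of the final basis reduces to 0, so we have a Gröbner basis.
Inter-reduce: drop elements whose leading term is divisible by another's, tail-reduce, and make monic.
Reduced Gröbner basis: {x_1 + 2x_2 + 1, x_2^2 + 2x_2}.

Buchberger on the second generating set:
h_1 = x_1^2 - x_1x_2 + 2x_2 - 1, LT = x_1^2.
h_2 = -x_1^2 + x_1x_2 - 2x_1 - 1, LT = x_1^2.

S(h_1,h_2): lcm = x_1^2. S = -2x_1 + 2x_2 - 2.
  leading term x_1: no divisor's leading term divides it; move -2x_1 to the remainder.
  leading term x_2: no divisor's leading term divides it; move 2x_2 to the remainder.
  leading term 1: no divisor's leading term divides it; move -2 to the remainder.
  remainder -2x_1 + 2x_2 - 2 ≠ 0; add k_3 = -2x_1 + 2x_2 - 2 to the basis.

S(h_1,k_3): lcm = x_1^2. S = -x_1 + 2x_2 - 1.
  leading term x_1: subtract (-2)·k_3 from -x_1 + 2x_2 - 1 → x_2
  leading term x_2: no divisor's leading term divides it; move x_2 to the remainder.
  remainder x_2 ≠ 0; add k_4 = x_2 to the basis.

S(h_2,k_3): lcm = x_1^2. S = x_1 + 1.
  leading term x_1: subtract (2)·k_3 from x_1 + 1 → x_2
  leading term x_2: subtract (1)·k_4 from x_2 → 0
  remainder 0.

S(h_1,k_4): leading monomials are coprime, so the S-polynomial reduces to 0 (Buchberger's first criterion).
S(h_2,k_4): leading monomials are coprime, so the S-polynomial reduces to 0 (Buchberger's first criterion).
S(k_3,k_4): leading monomials are coprime, so the S-polynomial reduces to 0 (Buchberger's first criterion).
Every S-polynomial of the final basis reduces to 0, so we have a Gröbner basis.
Inter-reduce: drop elements whose leading term is divisible by another's, tail-reduce, and make monic.
Reduced Gröbner basis: {x_1 + 1, x_2}.

The bases are distinct; the ideals are different.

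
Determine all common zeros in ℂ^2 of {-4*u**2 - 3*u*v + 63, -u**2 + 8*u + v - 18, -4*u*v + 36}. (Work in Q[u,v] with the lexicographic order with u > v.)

Compute a lex Gröbner basis by Buchberger's algorithm.
f_1 = -4*u**2 - 3*u*v + 63, LT = u**2.
f_2 = -u**2 + 8*u + v - 18, LT = u**2.
f_3 = -4*u*v + 36, LT = u*v.

S(f_1,f_2): lcm = u**2. S = 3/4*u*v + 8*u + v - 135/4.
  reduce S modulo (f_1, f_2, f_3):
  remainder 8*u + v - 27 ≠ 0; add h_4 = 8*u + v - 27 to the basis.

S(f_1,f_3): lcm = u**2*v. S = 3/4*u*v**2 + 9*u - 63/4*v.
  reduce S modulo (f_1, f_2, f_3, h_4):
  remainder -81/8*v + 243/8 ≠ 0; add h_5 = -81/8*v + 243/8 to the basis.

The other S-polynomials (S(f_2,f_3), S(f_1,h_4), S(f_2,h_4), S(f_3,h_4), S(f_1,h_5), S(f_2,h_5), S(f_3,h_5), S(h_4,h_5)) all reduce to 0 modulo the current basis, so we have a Gröbner basis.
Inter-reduce: drop elements whose leading term is divisible by another's, tail-reduce, and make monic.
Reduced Gröbner basis: {u - 3, v - 3}.

Since the basis is lex-ordered, v - 3 is univariate in v. Its roots are {3}. Back-substituting each root into the other basis elements fixes the other coordinates.
  v = 3: the earlier basis element becomes u - 3 = 0, giving u = 3 — point (3, 3).

{(3, 3)}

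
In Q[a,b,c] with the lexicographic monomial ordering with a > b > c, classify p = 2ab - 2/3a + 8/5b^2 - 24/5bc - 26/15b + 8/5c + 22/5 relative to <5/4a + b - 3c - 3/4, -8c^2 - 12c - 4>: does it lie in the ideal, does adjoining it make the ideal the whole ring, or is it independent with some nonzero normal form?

First compute the reduced Gröbner basis of I by Buchberger's algorithm.
f_1 = 5/4a + b - 3c - 3/4, LT = a.
f_2 = -8c^2 - 12c - 4, LT = c^2.

The S-polynomials (S(f_1,f_2)) all reduce to 0 modulo the current basis, so we have a Gröbner basis.
Inter-reduce: drop elements whose leading term is divisible by another's, tail-reduce, and make monic.
Reduced Gröbner basis: {a + 4/5b - 12/5c - 3/5, c^2 + 3/2c + 1/2}.
Label its elements g_1 = a + 4/5b - 12/5c - 3/5, g_2 = c^2 + 3/2c + 1/2.

Reduce p = 2ab - 2/3a + 8/5b^2 - 24/5bc - 26/15b + 8/5c + 22/5 modulo G:
  leading term ab: subtract (2b)·g_1 from 2ab - 2/3a + 8/5b^2 - 24/5bc - 26/15b + 8/5c + 22/5 → -2/3a - 8/15b + 8/5c + 22/5
  leading term a: subtract (-2/3)·g_1 from -2/3a - 8/15b + 8/5c + 22/5 → 4
  leading term 1: no divisor's leading term divides it; move 4 to the remainder.
  normal form = 4.
The normal form is nonzero, so p ∉ I. Since p minus its normal form lies in I, I + (p) = I + (r) where r = 4; decide whether this ideal is the whole ring.
Here r = 4 is a nonzero constant, hence a unit: 1 ∈ I + (p), the Gröbner basis of I + (p) is {1}, and the enlarged system has no common solution — adjoining p is inconsistent.

Adjoining 2ab - 2/3a + 8/5b^2 - 24/5bc - 26/15b + 8/5c + 22/5 makes the ideal the whole ring: the system is inconsistent.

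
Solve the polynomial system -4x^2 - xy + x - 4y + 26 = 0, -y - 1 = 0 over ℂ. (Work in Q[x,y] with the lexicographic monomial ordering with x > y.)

{(-5/2, -1), (3, -1)}

Compute a lex Gröbner basis by Buchberger's algorithm.
f_1 = -4x^2 - xy + x - 4y + 26, LT = x^2.
f_2 = -y - 1, LT = y.

S(f_1,f_2): leading monomials are coprime, so the S-polynomial reduces to 0 (Buchberger's first criterion).
Every S-polynomial of the final basis reduces to 0, so we have a Gröbner basis.
Inter-reduce: drop elements whose leading term is divisible by another's, tail-reduce, and make monic.
Reduced Gröbner basis: {x^2 - 1/2x - 15/2, y + 1}.

Elimination: the polynomial y + 1 lies in the elimination ideal for y, so y ∈ {-1}. For each such y, the remaining basis elements (now univariate) give the rest of the solution.
  y = -1: the earlier basis element becomes x^2 - 1/2x - 15/2 = 0, giving x = -5/2, 3 — points (-5/2, -1), (3, -1).
Each listed point satisfies every original equation (direct substitution).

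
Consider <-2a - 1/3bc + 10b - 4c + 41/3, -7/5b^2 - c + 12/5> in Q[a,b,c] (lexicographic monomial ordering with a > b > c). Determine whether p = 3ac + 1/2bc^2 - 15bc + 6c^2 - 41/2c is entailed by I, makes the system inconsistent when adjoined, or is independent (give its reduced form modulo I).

First compute the reduced Gröbner basis of I by Buchberger's algorithm.
f_1 = -2a - 1/3bc + 10b - 4c + 41/3, LT = a.
f_2 = -7/5b^2 - c + 12/5, LT = b^2.

The S-polynomials (S(f_1,f_2)) all reduce to 0 modulo the current basis, so we have a Gröbner basis.
Inter-reduce: drop elements whose leading term is divisible by another's, tail-reduce, and make monic.
Reduced Gröbner basis: {a + 1/6bc - 5b + 2c - 41/6, b^2 + 5/7c - 12/7}.
Label its elements g_1 = a + 1/6bc - 5b + 2c - 41/6, g_2 = b^2 + 5/7c - 12/7.

Reduce p = 3ac + 1/2bc^2 - 15bc + 6c^2 - 41/2c modulo G:
  leading term ac: subtract (3c)·g_1 from 3ac + 1/2bc^2 - 15bc + 6c^2 - 41/2c → 0
  normal form = 0.
Since the normal form is 0, p ∈ I.

3ac + 1/2bc^2 - 15bc + 6c^2 - 41/2c lies in I (it reduces to 0).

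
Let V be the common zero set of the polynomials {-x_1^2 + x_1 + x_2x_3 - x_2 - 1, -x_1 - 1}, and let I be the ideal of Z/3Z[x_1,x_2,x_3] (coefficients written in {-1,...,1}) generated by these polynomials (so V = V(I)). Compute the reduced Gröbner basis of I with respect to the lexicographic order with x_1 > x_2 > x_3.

G = {x_1 + 1, x_2x_3 - x_2}

Buchberger's algorithm terminates because the ascending chain of leading-term ideals stabilizes.

f_1 = -x_1^2 + x_1 + x_2x_3 - x_2 - 1, LT = x_1^2.
f_2 = -x_1 - 1, LT = x_1.

S(f_1,f_2): lcm = x_1^2. S = x_1 - x_2x_3 + x_2 + 1.
  leading term x_1: subtract (-1)·f_2 from x_1 - x_2x_3 + x_2 + 1 → -x_2x_3 + x_2
  leading term x_2x_3: no divisor's leading term divides it; move -x_2x_3 to the remainder.
  leading term x_2: no divisor's leading term divides it; move x_2 to the remainder.
  remainder -x_2x_3 + x_2 ≠ 0; add g_3 = -x_2x_3 + x_2 to the basis.

The other S-polynomials (S(f_1,g_3), S(f_2,g_3)) all reduce to 0 modulo the current basis, so we have a Gröbner basis.
Inter-reduce: drop elements whose leading term is divisible by another's, tail-reduce, and make monic.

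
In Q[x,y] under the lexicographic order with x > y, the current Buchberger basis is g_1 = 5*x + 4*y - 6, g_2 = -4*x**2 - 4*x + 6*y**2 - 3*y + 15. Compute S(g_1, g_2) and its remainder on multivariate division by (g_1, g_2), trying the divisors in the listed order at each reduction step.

S(g_1, g_2) = 4/5*x*y - 11/5*x + 3/2*y**2 - 3/4*y + 15/4; remainder on division = 43/50*y**2 + 197/100*y + 111/100.

lcm(LM(g_1), LM(g_2)) = x**2.
S = (lcm/LT(g_1))·g_1 − (lcm/LT(g_2))·g_2 = 4/5*x*y - 11/5*x + 3/2*y**2 - 3/4*y + 15/4.
Reduce S modulo (g_1, g_2) in that order:
  leading term x*y: subtract (4/25*y)·g_1 from 4/5*x*y - 11/5*x + 3/2*y**2 - 3/4*y + 15/4 → -11/5*x + 43/50*y**2 + 21/100*y + 15/4
  leading term x: subtract (-11/25)·g_1 from -11/5*x + 43/50*y**2 + 21/100*y + 15/4 → 43/50*y**2 + 197/100*y + 111/100
  leading term y**2: no divisor's leading term divides it; move 43/50*y**2 to the remainder.
  leading term y: no divisor's leading term divides it; move 197/100*y to the remainder.
  leading term 1: no divisor's leading term divides it; move 111/100 to the remainder.
The remainder 43/50*y**2 + 197/100*y + 111/100 is nonzero, so it would be added as the next basis element.
This is the inner loop of Buchberger's algorithm — each nonzero remainder becomes a new basis element.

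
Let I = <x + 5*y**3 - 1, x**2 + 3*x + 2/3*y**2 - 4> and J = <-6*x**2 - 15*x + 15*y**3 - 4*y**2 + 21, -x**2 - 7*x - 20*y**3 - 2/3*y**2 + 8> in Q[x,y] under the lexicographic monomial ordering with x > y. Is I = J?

Since reduced Gröbner bases are canonical representatives of ideals under a given ordering, it suffices to compute and compare them.
Buchberger on the first generating set:
f_1 = x + 5*y**3 - 1, LT = x.
f_2 = x**2 + 3*x + 2/3*y**2 - 4, LT = x**2.

S(f_1,f_2): lcm = x**2. S = 5*x*y**3 - 4*x - 2/3*y**2 + 4.
  leading term x*y**3: subtract (5*y**3)·f_1 from 5*x*y**3 - 4*x - 2/3*y**2 + 4 → -4*x - 25*y**6 + 5*y**3 - 2/3*y**2 + 4
  leading term x: subtract (-4)·f_1 from -4*x - 25*y**6 + 5*y**3 - 2/3*y**2 + 4 → -25*y**6 + 25*y**3 - 2/3*y**2
  leading term y**6: no divisor's leading term divides it; move -25*y**6 to the remainder.
  leading term y**3: no divisor's leading term divides it; move 25*y**3 to the remainder.
  leading term y**2: no divisor's leading term divides it; move -2/3*y**2 to the remainder.
  remainder -25*y**6 + 25*y**3 - 2/3*y**2 ≠ 0; add g_3 = -25*y**6 + 25*y**3 - 2/3*y**2 to the basis.

The other S-polynomials (S(f_1,g_3), S(f_2,g_3)) all reduce to 0 modulo the current basis, so we have a Gröbner basis.
Inter-reduce: drop elements whose leading term is divisible by another's, tail-reduce, and make monic.
Reduced Gröbner basis: {x + 5*y**3 - 1, y**6 - y**3 + 2/75*y**2}.

Buchberger on the second generating set:
h_1 = -6*x**2 - 15*x + 15*y**3 - 4*y**2 + 21, LT = x**2.
h_2 = -x**2 - 7*x - 20*y**3 - 2/3*y**2 + 8, LT = x**2.

S(h_1,h_2): lcm = x**2. S = -9/2*x - 45/2*y**3 + 9/2.
  leading term x: no divisor's leading term divides it; move -9/2*x to the remainder.
  leading term y**3: no divisor's leading term divides it; move -45/2*y**3 to the remainder.
  leading term 1: no divisor's leading term divides it; move 9/2 to the remainder.
  remainder -9/2*x - 45/2*y**3 + 9/2 ≠ 0; add k_3 = -9/2*x - 45/2*y**3 + 9/2 to the basis.

S(h_1,k_3): lcm = x**2. S = -5*x*y**3 + 7/2*x - 5/2*y**3 + 2/3*y**2 - 7/2.
  leading term x*y**3: subtract (10/9*y**3)·k_3 from -5*x*y**3 + 7/2*x - 5/2*y**3 + 2/3*y**2 - 7/2 → 7/2*x + 25*y**6 - 15/2*y**3 + 2/3*y**2 - 7/2
  leading term x: subtract (-7/9)·k_3 from 7/2*x + 25*y**6 - 15/2*y**3 + 2/3*y**2 - 7/2 → 25*y**6 - 25*y**3 + 2/3*y**2
  leading term y**6: no divisor's leading term divides it; move 25*y**6 to the remainder.
  leading term y**3: no divisor's leading term divides it; move -25*y**3 to the remainder.
  leading term y**2: no divisor's leading term divides it; move 2/3*y**2 to the remainder.
  remainder 25*y**6 - 25*y**3 + 2/3*y**2 ≠ 0; add k_4 = 25*y**6 - 25*y**3 + 2/3*y**2 to the basis.

The other S-polynomials (S(h_2,k_3), S(h_1,k_4), S(h_2,k_4), S(k_3,k_4)) all reduce to 0 modulo the current basis, so we have a Gröbner basis.
Inter-reduce: drop elements whose leading term is divisible by another's, tail-reduce, and make monic.
Reduced Gröbner basis: {x + 5*y**3 - 1, y**6 - y**3 + 2/75*y**2}.

Same reduced basis, so the two generating sets span the same ideal.

Yes, the ideals are equal.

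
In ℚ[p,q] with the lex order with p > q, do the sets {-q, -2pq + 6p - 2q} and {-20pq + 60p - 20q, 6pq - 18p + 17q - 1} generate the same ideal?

No, the ideals differ.

Equality of ideals is decidable: compute both reduced Gröbner bases (unique for the ordering) and check whether they agree.
Buchberger on the first generating set:
f_1 = -q, LT = q.
f_2 = -2pq + 6p - 2q, LT = pq.

S(f_1,f_2): lcm = pq. S = 3p - q.
  leading term p: no divisor's leading term divides it; move 3p to the remainder.
  leading term q: subtract (1)·f_1 from -q → 0
  remainder 3p ≠ 0; add g_3 = 3p to the basis.

The other S-polynomials (S(f_1,g_3), S(f_2,g_3)) all reduce to 0 modulo the current basis, so we have a Gröbner basis.
Inter-reduce: drop elements whose leading term is divisible by another's, tail-reduce, and make monic.
Reduced Gröbner basis: {p, q}.

Buchberger on the second generating set:
h_1 = -20pq + 60p - 20q, LT = pq.
h_2 = 6pq - 18p + 17q - 1, LT = pq.

S(h_1,h_2): lcm = pq. S = -11/6q + ⅙.
  leading term q: no divisor's leading term divides it; move -11/6q to the remainder.
  leading term 1: no divisor's leading term divides it; move ⅙ to the remainder.
  remainder -11/6q + ⅙ ≠ 0; add k_3 = -11/6q + ⅙ to the basis.

S(h_1,k_3): lcm = pq. S = -32/11p + q.
  leading term p: no divisor's leading term divides it; move -32/11p to the remainder.
  leading term q: subtract (-6/11)·k_3 from q → 1/11
  leading term 1: no divisor's leading term divides it; move 1/11 to the remainder.
  remainder -32/11p + 1/11 ≠ 0; add k_4 = -32/11p + 1/11 to the basis.

The other S-polynomials (S(h_2,k_3), S(h_1,k_4), S(h_2,k_4), S(k_3,k_4)) all reduce to 0 modulo the current basis, so we have a Gröbner basis.
Inter-reduce: drop elements whose leading term is divisible by another's, tail-reduce, and make monic.
Reduced Gröbner basis: {p - 1/32, q - 1/11}.

These differ, so the ideals are not equal.
The same test decides containment: I ⊆ J iff every generator of I reduces to 0 modulo a Gröbner basis of J.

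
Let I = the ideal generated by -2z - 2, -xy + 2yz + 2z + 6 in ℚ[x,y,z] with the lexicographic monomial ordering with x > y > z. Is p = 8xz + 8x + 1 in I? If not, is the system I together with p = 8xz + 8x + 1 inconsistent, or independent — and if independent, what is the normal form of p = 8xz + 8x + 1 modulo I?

Adjoining 8xz + 8x + 1 makes the ideal the whole ring: the system is inconsistent.

First compute the reduced Gröbner basis of I by Buchberger's algorithm.
f_1 = -2z - 2, LT = z.
f_2 = -xy + 2yz + 2z + 6, LT = xy.

The S-polynomials (S(f_1,f_2)) all reduce to 0 modulo the current basis, so we have a Gröbner basis.
Inter-reduce: drop elements whose leading term is divisible by another's, tail-reduce, and make monic.
Reduced Gröbner basis: {xy + 2y - 4, z + 1}.
Label its elements g_1 = xy + 2y - 4, g_2 = z + 1.

Reduce p = 8xz + 8x + 1 modulo G:
  leading term xz: subtract (8x)·g_2 from 8xz + 8x + 1 → 1
  leading term 1: no divisor's leading term divides it; move 1 to the remainder.
  normal form = 1.
The normal form is nonzero, so p ∉ I. Since p minus its normal form lies in I, I + (p) = I + (r) where r = 1; decide whether this ideal is the whole ring.
Here r = 1 is a nonzero constant, hence a unit: 1 ∈ I + (p), the Gröbner basis of I + (p) is {1}, and the enlarged system has no common solution — adjoining p is inconsistent.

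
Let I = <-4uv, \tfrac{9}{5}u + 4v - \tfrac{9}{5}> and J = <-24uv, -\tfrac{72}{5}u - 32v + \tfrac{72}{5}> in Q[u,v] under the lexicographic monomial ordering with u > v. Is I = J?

Yes, the ideals are equal.

Equality of ideals is decidable: compute both reduced Gröbner bases (unique for the ordering) and check whether they agree.
Buchberger on the first generating set:
f_1 = -4uv, LT = uv.
f_2 = \tfrac{9}{5}u + 4v - \tfrac{9}{5}, LT = u.

S(f_1,f_2): lcm = uv. S = -\tfrac{20}{9}v^{2} + v.
  leading term v^{2}: no divisor's leading term divides it; move -\tfrac{20}{9}v^{2} to the remainder.
  leading term v: no divisor's leading term divides it; move v to the remainder.
  remainder -\tfrac{20}{9}v^{2} + v ≠ 0; add g_3 = -\tfrac{20}{9}v^{2} + v to the basis.

S(f_1,g_3): lcm = uv^{2}. S = \tfrac{9}{20}uv.
  leading term uv: subtract (-\tfrac{9}{80})·f_1 from \tfrac{9}{20}uv → 0
  remainder 0.

S(f_2,g_3): leading monomials are coprime, so the S-polynomial reduces to 0 (Buchberger's first criterion).
Every S-polynomial of the final basis reduces to 0, so we have a Gröbner basis.
Inter-reduce: drop elements whose leading term is divisible by another's, tail-reduce, and make monic.
Reduced Gröbner basis: {u + \tfrac{20}{9}v - 1, v^{2} - \tfrac{9}{20}v}.

Buchberger on the second generating set:
h_1 = -24uv, LT = uv.
h_2 = -\tfrac{72}{5}u - 32v + \tfrac{72}{5}, LT = u.

S(h_1,h_2): lcm = uv. S = -\tfrac{20}{9}v^{2} + v.
  leading term v^{2}: no divisor's leading term divides it; move -\tfrac{20}{9}v^{2} to the remainder.
  leading term v: no divisor's leading term divides it; move v to the remainder.
  remainder -\tfrac{20}{9}v^{2} + v ≠ 0; add k_3 = -\tfrac{20}{9}v^{2} + v to the basis.

S(h_1,k_3): lcm = uv^{2}. S = \tfrac{9}{20}uv.
  leading term uv: subtract (-\tfrac{3}{160})·h_1 from \tfrac{9}{20}uv → 0
  remainder 0.

S(h_2,k_3): leading monomials are coprime, so the S-polynomial reduces to 0 (Buchberger's first criterion).
Every S-polynomial of the final basis reduces to 0, so we have a Gröbner basis.
Inter-reduce: drop elements whose leading term is divisible by another's, tail-reduce, and make monic.
Reduced Gröbner basis: {u + \tfrac{20}{9}v - 1, v^{2} - \tfrac{9}{20}v}.

These coincide, so the ideals are equal.
The same test decides containment: I ⊆ J iff every generator of I reduces to 0 modulo a Gröbner basis of J.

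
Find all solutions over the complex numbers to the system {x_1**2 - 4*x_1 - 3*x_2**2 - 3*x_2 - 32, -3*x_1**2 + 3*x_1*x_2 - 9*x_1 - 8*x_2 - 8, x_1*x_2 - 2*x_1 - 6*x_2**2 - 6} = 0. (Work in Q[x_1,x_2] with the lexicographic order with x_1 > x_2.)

Compute a lex Gröbner basis by Buchberger's algorithm.
f_1 = x_1**2 - 4*x_1 - 3*x_2**2 - 3*x_2 - 32, LT = x_1**2.
f_2 = -3*x_1**2 + 3*x_1*x_2 - 9*x_1 - 8*x_2 - 8, LT = x_1**2.
f_3 = x_1*x_2 - 2*x_1 - 6*x_2**2 - 6, LT = x_1*x_2.

S(f_1,f_2): lcm = x_1**2. S = x_1*x_2 - 7*x_1 - 3*x_2**2 - 17/3*x_2 - 104/3.
  leading term x_1*x_2: subtract (1)·f_3 from x_1*x_2 - 7*x_1 - 3*x_2**2 - 17/3*x_2 - 104/3 → -5*x_1 + 3*x_2**2 - 17/3*x_2 - 86/3
  leading term x_1: no divisor's leading term divides it; move -5*x_1 to the remainder.
  leading term x_2**2: no divisor's leading term divides it; move 3*x_2**2 to the remainder.
  leading term x_2: no divisor's leading term divides it; move -17/3*x_2 to the remainder.
  leading term 1: no divisor's leading term divides it; move -86/3 to the remainder.
  remainder -5*x_1 + 3*x_2**2 - 17/3*x_2 - 86/3 ≠ 0; add h_4 = -5*x_1 + 3*x_2**2 - 17/3*x_2 - 86/3 to the basis.

S(f_1,f_3): lcm = x_1**2*x_2. S = 2*x_1**2 + 6*x_1*x_2**2 - 4*x_1*x_2 + 6*x_1 - 3*x_2**3 - 3*x_2**2 - 32*x_2.
  leading term x_1**2: subtract (2)·f_1 from 2*x_1**2 + 6*x_1*x_2**2 - 4*x_1*x_2 + 6*x_1 - 3*x_2**3 - 3*x_2**2 - 32*x_2 → 6*x_1*x_2**2 - 4*x_1*x_2 + 14*x_1 - 3*x_2**3 + 3*x_2**2 - 26*x_2 + 64
  leading term x_1*x_2**2: subtract (6*x_2)·f_3 from 6*x_1*x_2**2 - 4*x_1*x_2 + 14*x_1 - 3*x_2**3 + 3*x_2**2 - 26*x_2 + 64 → 8*x_1*x_2 + 14*x_1 + 33*x_2**3 + 3*x_2**2 + 10*x_2 + 64
  leading term x_1*x_2: subtract (8)·f_3 from 8*x_1*x_2 + 14*x_1 + 33*x_2**3 + 3*x_2**2 + 10*x_2 + 64 → 30*x_1 + 33*x_2**3 + 51*x_2**2 + 10*x_2 + 112
  leading term x_1: subtract (-6)·h_4 from 30*x_1 + 33*x_2**3 + 51*x_2**2 + 10*x_2 + 112 → 33*x_2**3 + 69*x_2**2 - 24*x_2 - 60
  leading term x_2**3: no divisor's leading term divides it; move 33*x_2**3 to the remainder.
  leading term x_2**2: no divisor's leading term divides it; move 69*x_2**2 to the remainder.
  leading term x_2: no divisor's leading term divides it; move -24*x_2 to the remainder.
  leading term 1: no divisor's leading term divides it; move -60 to the remainder.
  remainder 33*x_2**3 + 69*x_2**2 - 24*x_2 - 60 ≠ 0; add h_5 = 33*x_2**3 + 69*x_2**2 - 24*x_2 - 60 to the basis.

S(f_2,f_3): lcm = x_1**2*x_2. S = 2*x_1**2 + 5*x_1*x_2**2 + 3*x_1*x_2 + 6*x_1 + 8/3*x_2**2 + 8/3*x_2.
  leading term x_1**2: subtract (2)·f_1 from 2*x_1**2 + 5*x_1*x_2**2 + 3*x_1*x_2 + 6*x_1 + 8/3*x_2**2 + 8/3*x_2 → 5*x_1*x_2**2 + 3*x_1*x_2 + 14*x_1 + 26/3*x_2**2 + 26/3*x_2 + 64
  leading term x_1*x_2**2: subtract (5*x_2)·f_3 from 5*x_1*x_2**2 + 3*x_1*x_2 + 14*x_1 + 26/3*x_2**2 + 26/3*x_2 + 64 → 13*x_1*x_2 + 14*x_1 + 30*x_2**3 + 26/3*x_2**2 + 116/3*x_2 + 64
  leading term x_1*x_2: subtract (13)·f_3 from 13*x_1*x_2 + 14*x_1 + 30*x_2**3 + 26/3*x_2**2 + 116/3*x_2 + 64 → 40*x_1 + 30*x_2**3 + 260/3*x_2**2 + 116/3*x_2 + 142
  leading term x_1: subtract (-8)·h_4 from 40*x_1 + 30*x_2**3 + 260/3*x_2**2 + 116/3*x_2 + 142 → 30*x_2**3 + 332/3*x_2**2 - 20/3*x_2 - 262/3
  leading term x_2**3: subtract (10/11)·h_5 from 30*x_2**3 + 332/3*x_2**2 - 20/3*x_2 - 262/3 → 1582/33*x_2**2 + 500/33*x_2 - 1082/33
  leading term x_2**2: no divisor's leading term divides it; move 1582/33*x_2**2 to the remainder.
  leading term x_2: no divisor's leading term divides it; move 500/33*x_2 to the remainder.
  leading term 1: no divisor's leading term divides it; move -1082/33 to the remainder.
  remainder 1582/33*x_2**2 + 500/33*x_2 - 1082/33 ≠ 0; add h_6 = 1582/33*x_2**2 + 500/33*x_2 - 1082/33 to the basis.

S(f_1,h_4): lcm = x_1**2. S = 3/5*x_1*x_2**2 - 17/15*x_1*x_2 - 146/15*x_1 - 3*x_2**2 - 3*x_2 - 32.
  leading term x_1*x_2**2: subtract (3/5*x_2)·f_3 from 3/5*x_1*x_2**2 - 17/15*x_1*x_2 - 146/15*x_1 - 3*x_2**2 - 3*x_2 - 32 → 1/15*x_1*x_2 - 146/15*x_1 + 18/5*x_2**3 - 3*x_2**2 + 3/5*x_2 - 32
  leading term x_1*x_2: subtract (1/15)·f_3 from 1/15*x_1*x_2 - 146/15*x_1 + 18/5*x_2**3 - 3*x_2**2 + 3/5*x_2 - 32 → -48/5*x_1 + 18/5*x_2**3 - 13/5*x_2**2 + 3/5*x_2 - 158/5
  leading term x_1: subtract (48/25)·h_4 from -48/5*x_1 + 18/5*x_2**3 - 13/5*x_2**2 + 3/5*x_2 - 158/5 → 18/5*x_2**3 - 209/25*x_2**2 + 287/25*x_2 + 586/25
  leading term x_2**3: subtract (6/55)·h_5 from 18/5*x_2**3 - 209/25*x_2**2 + 287/25*x_2 + 586/25 → -4369/275*x_2**2 + 3877/275*x_2 + 8246/275
  leading term x_2**2: subtract (-13107/39550)·h_6 from -4369/275*x_2**2 + 3877/275*x_2 + 8246/275 → 378087/19775*x_2 + 378087/19775
  leading term x_2: no divisor's leading term divides it; move 378087/19775*x_2 to the remainder.
  leading term 1: no divisor's leading term divides it; move 378087/19775 to the remainder.
  remainder 378087/19775*x_2 + 378087/19775 ≠ 0; add h_7 = 378087/19775*x_2 + 378087/19775 to the basis.

The other S-polynomials (S(f_2,h_4), S(f_3,h_4), S(f_1,h_5), S(f_2,h_5), S(f_3,h_5), S(h_4,h_5), S(f_1,h_6), S(f_2,h_6), S(f_3,h_6), S(h_4,h_6), S(h_5,h_6), S(f_1,h_7), S(f_2,h_7), S(f_3,h_7), S(h_4,h_7), S(h_5,h_7), S(h_6,h_7)) all reduce to 0 modulo the current basis, so we have a Gröbner basis.
Inter-reduce: drop elements whose leading term is divisible by another's, tail-reduce, and make monic.
Reduced Gröbner basis: {x_1 + 4, x_2 + 1}.

The lex basis is triangular: the last element involves only x_2. Solving x_2 + 1 = 0 gives x_2 ∈ {-1}; substituting each value into the earlier elements determines the remaining variables.
  x_2 = -1: the earlier basis element becomes x_1 + 4 = 0, giving x_1 = -4 — point (-4, -1).
Check: every point annihilates each of the original generators.
Zero-dimensionality of the ideal guarantees finitely many solutions over ℂ.

{(-4, -1)}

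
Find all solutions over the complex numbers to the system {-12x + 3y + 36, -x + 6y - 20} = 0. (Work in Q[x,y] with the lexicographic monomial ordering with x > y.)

{(4, 4)}

Compute a lex Gröbner basis by Buchberger's algorithm.
f_1 = -12x + 3y + 36, LT = x.
f_2 = -x + 6y - 20, LT = x.

S(f_1,f_2): lcm = x. S = \tfrac{23}{4}y - 23.
  leading term y: no divisor's leading term divides it; move \tfrac{23}{4}y to the remainder.
  leading term 1: no divisor's leading term divides it; move -23 to the remainder.
  remainder \tfrac{23}{4}y - 23 ≠ 0; add h_3 = \tfrac{23}{4}y - 23 to the basis.

The other S-polynomials (S(f_1,h_3), S(f_2,h_3)) all reduce to 0 modulo the current basis, so we have a Gröbner basis.
Inter-reduce: drop elements whose leading term is divisible by another's, tail-reduce, and make monic.
Reduced Gröbner basis: {x - 4, y - 4}.

The lex basis is triangular: the last element involves only y. Solving y - 4 = 0 gives y ∈ {4}; substituting each value into the earlier elements determines the remaining variables.
  y = 4: the earlier basis element becomes x - 4 = 0, giving x = 4 — point (4, 4).
Substituting each solution back into the original system confirms all equations vanish.
Zero-dimensionality of the ideal guarantees finitely many solutions over ℂ.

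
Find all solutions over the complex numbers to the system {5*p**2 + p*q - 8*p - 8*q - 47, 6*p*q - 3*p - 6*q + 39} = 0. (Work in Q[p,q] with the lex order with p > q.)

Compute a lex Gröbner basis by Buchberger's algorithm.
f_1 = 5*p**2 + p*q - 8*p - 8*q - 47, LT = p**2.
f_2 = 6*p*q - 3*p - 6*q + 39, LT = p*q.

S(f_1,f_2): lcm = p**2*q. S = 1/2*p**2 + 1/5*p*q**2 - 3/5*p*q - 13/2*p - 8/5*q**2 - 47/5*q.
  leading term p**2: subtract (1/10)·f_1 from 1/2*p**2 + 1/5*p*q**2 - 3/5*p*q - 13/2*p - 8/5*q**2 - 47/5*q → 1/5*p*q**2 - 7/10*p*q - 57/10*p - 8/5*q**2 - 43/5*q + 47/10
  leading term p*q**2: subtract (1/30*q)·f_2 from 1/5*p*q**2 - 7/10*p*q - 57/10*p - 8/5*q**2 - 43/5*q + 47/10 → -3/5*p*q - 57/10*p - 7/5*q**2 - 99/10*q + 47/10
  leading term p*q: subtract (-1/10)·f_2 from -3/5*p*q - 57/10*p - 7/5*q**2 - 99/10*q + 47/10 → -6*p - 7/5*q**2 - 21/2*q + 43/5
  leading term p: no divisor's leading term divides it; move -6*p to the remainder.
  leading term q**2: no divisor's leading term divides it; move -7/5*q**2 to the remainder.
  leading term q: no divisor's leading term divides it; move -21/2*q to the remainder.
  leading term 1: no divisor's leading term divides it; move 43/5 to the remainder.
  remainder -6*p - 7/5*q**2 - 21/2*q + 43/5 ≠ 0; add h_3 = -6*p - 7/5*q**2 - 21/2*q + 43/5 to the basis.

S(f_2,h_3): lcm = p*q. S = -1/2*p - 7/30*q**3 - 7/4*q**2 + 13/30*q + 13/2.
  leading term p: subtract (1/12)·h_3 from -1/2*p - 7/30*q**3 - 7/4*q**2 + 13/30*q + 13/2 → -7/30*q**3 - 49/30*q**2 + 157/120*q + 347/60
  leading term q**3: no divisor's leading term divides it; move -7/30*q**3 to the remainder.
  leading term q**2: no divisor's leading term divides it; move -49/30*q**2 to the remainder.
  leading term q: no divisor's leading term divides it; move 157/120*q to the remainder.
  leading term 1: no divisor's leading term divides it; move 347/60 to the remainder.
  remainder -7/30*q**3 - 49/30*q**2 + 157/120*q + 347/60 ≠ 0; add h_4 = -7/30*q**3 - 49/30*q**2 + 157/120*q + 347/60 to the basis.

The other S-polynomials (S(f_1,h_3), S(f_1,h_4), S(f_2,h_4), S(h_3,h_4)) all reduce to 0 modulo the current basis, so we have a Gröbner basis.
Inter-reduce: drop elements whose leading term is divisible by another's, tail-reduce, and make monic.
Reduced Gröbner basis: {p + 7/30*q**2 + 7/4*q - 43/30, q**3 + 7*q**2 - 157/28*q - 347/14}.

A lex Gröbner basis eliminates variables successively. Here q**3 + 7*q**2 - 157/28*q - 347/14 depends only on q, with roots {2, -9/2 - sqrt(385)/7, -9/2 + sqrt(385)/7}; lifting each root through the earlier basis elements recovers the full solutions.
  q = 2: the earlier basis element becomes p + 3 = 0, giving p = -3 — point (-3, 2).
  q = -9/2 - sqrt(385)/7: the earlier basis element becomes p - 11/4 + sqrt(385)/20 = 0, giving p = 11/4 - sqrt(385)/20 — point (11/4 - sqrt(385)/20, -9/2 - sqrt(385)/7).
  q = -9/2 + sqrt(385)/7: the earlier basis element becomes p - 11/4 - sqrt(385)/20 = 0, giving p = sqrt(385)/20 + 11/4 — point (sqrt(385)/20 + 11/4, -9/2 + sqrt(385)/7).
Each listed point satisfies every original equation (direct substitution).

{(-3, 2), (11/4 - sqrt(385)/20, -9/2 - sqrt(385)/7), (sqrt(385)/20 + 11/4, -9/2 + sqrt(385)/7)}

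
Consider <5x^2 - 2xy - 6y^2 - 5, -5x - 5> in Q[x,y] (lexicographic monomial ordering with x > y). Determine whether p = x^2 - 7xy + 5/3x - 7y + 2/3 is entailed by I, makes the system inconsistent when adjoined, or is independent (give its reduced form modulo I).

First compute the reduced Gröbner basis of I by Buchberger's algorithm.
f_1 = 5x^2 - 2xy - 6y^2 - 5, LT = x^2.
f_2 = -5x - 5, LT = x.

S(f_1,f_2): lcm = x^2. S = -2/5xy - x - 6/5y^2 - 1.
  leading term xy: subtract (2/25y)·f_2 from -2/5xy - x - 6/5y^2 - 1 → -x - 6/5y^2 + 2/5y - 1
  leading term x: subtract (1/5)·f_2 from -x - 6/5y^2 + 2/5y - 1 → -6/5y^2 + 2/5y
  leading term y^2: no divisor's leading term divides it; move -6/5y^2 to the remainder.
  leading term y: no divisor's leading term divides it; move 2/5y to the remainder.
  remainder -6/5y^2 + 2/5y ≠ 0; add h_3 = -6/5y^2 + 2/5y to the basis.

S(f_1,h_3): leading monomials are coprime, so the S-polynomial reduces to 0 (Buchberger's first criterion).
S(f_2,h_3): leading monomials are coprime, so the S-polynomial reduces to 0 (Buchberger's first criterion).
Every S-polynomial of the final basis reduces to 0, so we have a Gröbner basis.
Inter-reduce: drop elements whose leading term is divisible by another's, tail-reduce, and make monic.
Reduced Gröbner basis: {x + 1, y^2 - 1/3y}.
Label its elements g_1 = x + 1, g_2 = y^2 - 1/3y.

Reduce p = x^2 - 7xy + 5/3x - 7y + 2/3 modulo G:
  leading term x^2: subtract (x)·g_1 from x^2 - 7xy + 5/3x - 7y + 2/3 → -7xy + 2/3x - 7y + 2/3
  leading term xy: subtract (-7y)·g_1 from -7xy + 2/3x - 7y + 2/3 → 2/3x + 2/3
  leading term x: subtract (2/3)·g_1 from 2/3x + 2/3 → 0
  normal form = 0.
Since the normal form is 0, p ∈ I.

x^2 - 7xy + 5/3x - 7y + 2/3 lies in I (it reduces to 0).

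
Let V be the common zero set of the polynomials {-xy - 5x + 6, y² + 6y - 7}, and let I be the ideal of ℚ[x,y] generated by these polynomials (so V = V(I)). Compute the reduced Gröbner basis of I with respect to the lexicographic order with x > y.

The reduced Gröbner basis is the canonical form of the ideal for this ordering.

f_1 = -xy - 5x + 6, LT = xy.
f_2 = y² + 6y - 7, LT = y².

S(f_1,f_2): lcm = xy². S = -xy + 7x - 6y.
  reduce S modulo (f_1, f_2):
  remainder 12x - 6y - 6 ≠ 0; add g_3 = 12x - 6y - 6 to the basis.

The other S-polynomials (S(f_1,g_3), S(f_2,g_3)) all reduce to 0 modulo the current basis, so we have a Gröbner basis.
Inter-reduce: drop elements whose leading term is divisible by another's, tail-reduce, and make monic.

G = {x - ½y - ½, y² + 6y - 7}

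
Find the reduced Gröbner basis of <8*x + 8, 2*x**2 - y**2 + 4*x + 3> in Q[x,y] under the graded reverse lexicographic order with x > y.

G = {y**2 - 1, x + 1}

f_1 = 8*x + 8, LT = x.
f_2 = 2*x**2 - y**2 + 4*x + 3, LT = x**2.

S(f_1,f_2): lcm = x**2. S = 1/2*y**2 - x - 3/2.
  reduce S modulo (f_1, f_2):
  remainder 1/2*y**2 - 1/2 ≠ 0; add g_3 = 1/2*y**2 - 1/2 to the basis.

The other S-polynomials (S(f_1,g_3), S(f_2,g_3)) all reduce to 0 modulo the current basis, so we have a Gröbner basis.
Inter-reduce: drop elements whose leading term is divisible by another's, tail-reduce, and make monic.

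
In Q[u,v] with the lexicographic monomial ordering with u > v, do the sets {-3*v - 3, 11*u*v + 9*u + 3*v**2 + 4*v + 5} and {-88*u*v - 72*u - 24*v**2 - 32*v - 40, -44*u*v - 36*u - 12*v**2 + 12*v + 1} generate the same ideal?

No, the ideals differ.

Two ideals are equal iff their reduced Gröbner bases coincide (the reduced basis is unique for a fixed ordering).
Buchberger on the first generating set:
f_1 = -3*v - 3, LT = v.
f_2 = 11*u*v + 9*u + 3*v**2 + 4*v + 5, LT = u*v.

S(f_1,f_2): lcm = u*v. S = 2/11*u - 3/11*v**2 - 4/11*v - 5/11.
  leading term u: no divisor's leading term divides it; move 2/11*u to the remainder.
  leading term v**2: subtract (1/11*v)·f_1 from -3/11*v**2 - 4/11*v - 5/11 → -1/11*v - 5/11
  leading term v: subtract (1/33)·f_1 from -1/11*v - 5/11 → -4/11
  leading term 1: no divisor's leading term divides it; move -4/11 to the remainder.
  remainder 2/11*u - 4/11 ≠ 0; add g_3 = 2/11*u - 4/11 to the basis.

The other S-polynomials (S(f_1,g_3), S(f_2,g_3)) all reduce to 0 modulo the current basis, so we have a Gröbner basis.
Inter-reduce: drop elements whose leading term is divisible by another's, tail-reduce, and make monic.
Reduced Gröbner basis: {u - 2, v + 1}.

Buchberger on the second generating set:
h_1 = -88*u*v - 72*u - 24*v**2 - 32*v - 40, LT = u*v.
h_2 = -44*u*v - 36*u - 12*v**2 + 12*v + 1, LT = u*v.

S(h_1,h_2): lcm = u*v. S = 7/11*v + 21/44.
  leading term v: no divisor's leading term divides it; move 7/11*v to the remainder.
  leading term 1: no divisor's leading term divides it; move 21/44 to the remainder.
  remainder 7/11*v + 21/44 ≠ 0; add k_3 = 7/11*v + 21/44 to the basis.

S(h_1,k_3): lcm = u*v. S = 3/44*u + 3/11*v**2 + 4/11*v + 5/11.
  leading term u: no divisor's leading term divides it; move 3/44*u to the remainder.
  leading term v**2: subtract (3/7*v)·k_3 from 3/11*v**2 + 4/11*v + 5/11 → 7/44*v + 5/11
  leading term v: subtract (1/4)·k_3 from 7/44*v + 5/11 → 59/176
  leading term 1: no divisor's leading term divides it; move 59/176 to the remainder.
  remainder 3/44*u + 59/176 ≠ 0; add k_4 = 3/44*u + 59/176 to the basis.

The other S-polynomials (S(h_2,k_3), S(h_1,k_4), S(h_2,k_4), S(k_3,k_4)) all reduce to 0 modulo the current basis, so we have a Gröbner basis.
Inter-reduce: drop elements whose leading term is divisible by another's, tail-reduce, and make monic.
Reduced Gröbner basis: {u + 59/12, v + 3/4}.

The bases are distinct; the ideals are different.
The same test decides containment: I ⊆ J iff every generator of I reduces to 0 modulo a Gröbner basis of J.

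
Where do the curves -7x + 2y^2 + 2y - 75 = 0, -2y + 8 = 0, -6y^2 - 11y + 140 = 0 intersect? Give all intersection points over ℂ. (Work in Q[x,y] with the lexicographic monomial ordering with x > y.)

Compute a lex Gröbner basis by Buchberger's algorithm.
f_1 = -7x + 2y^2 + 2y - 75, LT = x.
f_2 = -2y + 8, LT = y.
f_3 = -6y^2 - 11y + 140, LT = y^2.

S(f_1,f_2): leading monomials are coprime, so the S-polynomial reduces to 0 (Buchberger's first criterion).
S(f_1,f_3): leading monomials are coprime, so the S-polynomial reduces to 0 (Buchberger's first criterion).
S(f_2,f_3): lcm = y^2. S = -35/6y + 70/3.
  leading term y: subtract (35/12)·f_2 from -35/6y + 70/3 → 0
  remainder 0.

Every S-polynomial of the final basis reduces to 0, so we have a Gröbner basis.
Inter-reduce: drop elements whose leading term is divisible by another's, tail-reduce, and make monic.
Reduced Gröbner basis: {x + 5, y - 4}.

A lex Gröbner basis eliminates variables successively. Here y - 4 depends only on y, with roots {4}; lifting each root through the earlier basis elements recovers the full solutions.
  y = 4: the earlier basis element becomes x + 5 = 0, giving x = -5 — point (-5, 4).
Substituting each solution back into the original system confirms all equations vanish.

{(-5, 4)}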